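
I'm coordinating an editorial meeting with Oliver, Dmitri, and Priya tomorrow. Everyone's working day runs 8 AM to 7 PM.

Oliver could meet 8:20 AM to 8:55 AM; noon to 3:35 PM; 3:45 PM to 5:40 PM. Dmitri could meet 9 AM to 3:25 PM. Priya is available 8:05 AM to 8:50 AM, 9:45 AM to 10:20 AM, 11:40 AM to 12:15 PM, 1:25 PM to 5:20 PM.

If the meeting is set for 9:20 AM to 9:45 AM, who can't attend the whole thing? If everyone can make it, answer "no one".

Oliver: not fully free for 09:20-09:45. Dmitri: free for 09:20-09:45. Priya: not fully free for 09:20-09:45.

Oliver, Priya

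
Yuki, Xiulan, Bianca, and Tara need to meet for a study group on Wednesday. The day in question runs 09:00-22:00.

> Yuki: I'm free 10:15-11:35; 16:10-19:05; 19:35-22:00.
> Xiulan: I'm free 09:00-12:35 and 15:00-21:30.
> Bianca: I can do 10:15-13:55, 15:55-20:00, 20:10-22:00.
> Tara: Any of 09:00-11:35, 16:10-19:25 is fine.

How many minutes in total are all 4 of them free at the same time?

Yuki ∩ Xiulan: 10:15-11:35, 16:10-19:05, 19:35-21:30.
Yuki ∩ Xiulan ∩ Bianca: 10:15-11:35, 16:10-19:05, 19:35-20:00, 20:10-21:30.
Yuki ∩ Xiulan ∩ Bianca ∩ Tara: 10:15-11:35, 16:10-19:05.
Summing the common windows: 80 + 175 = 255 minutes.

255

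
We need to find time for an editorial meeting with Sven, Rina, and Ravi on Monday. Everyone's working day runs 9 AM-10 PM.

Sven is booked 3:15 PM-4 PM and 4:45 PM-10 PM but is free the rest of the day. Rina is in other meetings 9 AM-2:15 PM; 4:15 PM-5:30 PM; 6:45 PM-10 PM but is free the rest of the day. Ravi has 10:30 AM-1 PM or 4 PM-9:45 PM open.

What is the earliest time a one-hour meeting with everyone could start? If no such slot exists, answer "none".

none

Sven free: 09:00-15:15, 16:00-16:45 (invert busy blocks within the working day).
Rina free: 14:15-16:15, 17:30-18:45 (invert busy blocks within the working day).
Ravi free: 10:30-13:00, 16:00-21:45.
Sven ∩ Rina: 14:15-15:15, 16:00-16:15.
Sven ∩ Rina ∩ Ravi: 16:00-16:15.
Those are the intersection windows.
No common window is at least 60 minutes long.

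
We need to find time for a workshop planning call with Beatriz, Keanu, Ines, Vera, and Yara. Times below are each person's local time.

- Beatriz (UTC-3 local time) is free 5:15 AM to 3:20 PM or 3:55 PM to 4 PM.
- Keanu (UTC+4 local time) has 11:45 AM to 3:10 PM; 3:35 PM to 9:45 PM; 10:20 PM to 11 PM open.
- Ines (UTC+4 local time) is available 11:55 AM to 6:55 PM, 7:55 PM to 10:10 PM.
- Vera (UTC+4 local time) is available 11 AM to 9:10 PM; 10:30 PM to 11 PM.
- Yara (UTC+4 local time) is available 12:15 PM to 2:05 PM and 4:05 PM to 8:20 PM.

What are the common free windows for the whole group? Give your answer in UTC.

Beatriz in UTC: 08:15-18:20, 18:55-19:00 (add 3h to convert from UTC-3).
Keanu in UTC: 07:45-11:10, 11:35-17:45, 18:20-19:00 (subtract 4h to convert from UTC+4).
Ines in UTC: 07:55-14:55, 15:55-18:10 (subtract 4h to convert from UTC+4).
Vera in UTC: 07:00-17:10, 18:30-19:00 (subtract 4h to convert from UTC+4).
Yara in UTC: 08:15-10:05, 12:05-16:20 (subtract 4h to convert from UTC+4).
Beatriz ∩ Keanu: 08:15-11:10, 11:35-17:45, 18:55-19:00.
Beatriz ∩ Keanu ∩ Ines: 08:15-11:10, 11:35-14:55, 15:55-17:45.
Beatriz ∩ Keanu ∩ Ines ∩ Vera: 08:15-11:10, 11:35-14:55, 15:55-17:10.
Beatriz ∩ Keanu ∩ Ines ∩ Vera ∩ Yara: 08:15-10:05, 12:05-14:55, 15:55-16:20.

08:15-10:05, 12:05-14:55, 15:55-16:20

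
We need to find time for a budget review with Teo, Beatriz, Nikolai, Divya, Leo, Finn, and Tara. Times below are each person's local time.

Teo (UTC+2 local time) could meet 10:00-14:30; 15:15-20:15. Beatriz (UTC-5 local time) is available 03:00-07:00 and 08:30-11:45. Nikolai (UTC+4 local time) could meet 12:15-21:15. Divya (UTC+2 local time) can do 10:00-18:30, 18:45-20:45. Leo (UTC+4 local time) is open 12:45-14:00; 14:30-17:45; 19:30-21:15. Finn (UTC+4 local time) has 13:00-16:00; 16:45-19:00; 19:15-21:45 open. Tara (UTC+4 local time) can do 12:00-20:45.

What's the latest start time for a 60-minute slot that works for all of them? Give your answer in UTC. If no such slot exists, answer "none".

Teo in UTC: 08:00-12:30, 13:15-18:15 (subtract 2h to convert from UTC+2).
Beatriz in UTC: 08:00-12:00, 13:30-16:45 (add 5h to convert from UTC-5).
Nikolai in UTC: 08:15-17:15 (subtract 4h to convert from UTC+4).
Divya in UTC: 08:00-16:30, 16:45-18:45 (subtract 2h to convert from UTC+2).
Leo in UTC: 08:45-10:00, 10:30-13:45, 15:30-17:15 (subtract 4h to convert from UTC+4).
Finn in UTC: 09:00-12:00, 12:45-15:00, 15:15-17:45 (subtract 4h to convert from UTC+4).
Tara in UTC: 08:00-16:45 (subtract 4h to convert from UTC+4).
Teo ∩ Beatriz: 08:00-12:00, 13:30-16:45.
Teo ∩ Beatriz ∩ Nikolai: 08:15-12:00, 13:30-16:45.
Teo ∩ Beatriz ∩ Nikolai ∩ Divya: 08:15-12:00, 13:30-16:30.
Teo ∩ Beatriz ∩ Nikolai ∩ Divya ∩ Leo: 08:45-10:00, 10:30-12:00, 13:30-13:45, 15:30-16:30.
Teo ∩ Beatriz ∩ Nikolai ∩ Divya ∩ Leo ∩ Finn: 09:00-10:00, 10:30-12:00, 13:30-13:45, 15:30-16:30.
Teo ∩ Beatriz ∩ Nikolai ∩ Divya ∩ Leo ∩ Finn ∩ Tara: 09:00-10:00, 10:30-12:00, 13:30-13:45, 15:30-16:30.
The last common window of at least 60 minutes is 15:30-16:30; a 60-minute meeting can start as late as 15:30 and still end by 16:30.

15:30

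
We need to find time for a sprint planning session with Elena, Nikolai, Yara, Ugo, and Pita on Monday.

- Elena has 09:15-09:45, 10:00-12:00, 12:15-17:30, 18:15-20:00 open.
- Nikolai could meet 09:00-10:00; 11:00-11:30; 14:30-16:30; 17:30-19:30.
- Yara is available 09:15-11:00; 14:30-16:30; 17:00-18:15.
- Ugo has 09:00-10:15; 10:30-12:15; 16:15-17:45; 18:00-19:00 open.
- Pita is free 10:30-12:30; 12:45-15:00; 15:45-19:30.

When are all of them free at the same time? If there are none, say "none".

16:15-16:30

Elena ∩ Nikolai: 09:15-09:45, 11:00-11:30, 14:30-16:30, 18:15-19:30.
Elena ∩ Nikolai ∩ Yara: 09:15-09:45, 14:30-16:30.
Elena ∩ Nikolai ∩ Yara ∩ Ugo: 09:15-09:45, 16:15-16:30.
Elena ∩ Nikolai ∩ Yara ∩ Ugo ∩ Pita: 16:15-16:30.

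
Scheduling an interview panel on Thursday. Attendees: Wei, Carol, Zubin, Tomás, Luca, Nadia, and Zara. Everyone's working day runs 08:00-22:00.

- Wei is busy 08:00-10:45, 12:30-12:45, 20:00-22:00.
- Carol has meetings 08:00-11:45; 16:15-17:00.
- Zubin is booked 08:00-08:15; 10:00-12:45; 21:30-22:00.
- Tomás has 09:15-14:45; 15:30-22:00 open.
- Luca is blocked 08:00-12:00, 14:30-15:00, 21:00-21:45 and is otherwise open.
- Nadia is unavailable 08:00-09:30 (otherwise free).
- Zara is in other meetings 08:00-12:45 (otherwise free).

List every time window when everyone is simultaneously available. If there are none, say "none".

Wei free: 10:45-12:30, 12:45-20:00 (invert busy blocks within the working day).
Carol free: 11:45-16:15, 17:00-22:00 (invert busy blocks within the working day).
Zubin free: 08:15-10:00, 12:45-21:30 (invert busy blocks within the working day).
Tomás free: 09:15-14:45, 15:30-22:00.
Luca free: 12:00-14:30, 15:00-21:00, 21:45-22:00 (invert busy blocks within the working day).
Nadia free: 09:30-22:00 (invert busy blocks within the working day).
Zara free: 12:45-22:00 (invert busy blocks within the working day).
Wei ∩ Carol: 11:45-12:30, 12:45-16:15, 17:00-20:00.
Wei ∩ Carol ∩ Zubin: 12:45-16:15, 17:00-20:00.
Wei ∩ Carol ∩ Zubin ∩ Tomás: 12:45-14:45, 15:30-16:15, 17:00-20:00.
Wei ∩ Carol ∩ Zubin ∩ Tomás ∩ Luca: 12:45-14:30, 15:30-16:15, 17:00-20:00.
Wei ∩ Carol ∩ Zubin ∩ Tomás ∩ Luca ∩ Nadia: 12:45-14:30, 15:30-16:15, 17:00-20:00.
Wei ∩ Carol ∩ Zubin ∩ Tomás ∩ Luca ∩ Nadia ∩ Zara: 12:45-14:30, 15:30-16:15, 17:00-20:00.

12:45-14:30, 15:30-16:15, 17:00-20:00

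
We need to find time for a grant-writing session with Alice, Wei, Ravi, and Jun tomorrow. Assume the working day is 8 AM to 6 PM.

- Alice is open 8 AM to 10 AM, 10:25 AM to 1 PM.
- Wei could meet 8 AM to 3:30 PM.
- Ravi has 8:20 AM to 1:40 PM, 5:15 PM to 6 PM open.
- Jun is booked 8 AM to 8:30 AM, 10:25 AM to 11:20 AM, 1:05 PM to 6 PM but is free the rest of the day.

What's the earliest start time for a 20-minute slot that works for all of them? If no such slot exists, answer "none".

08:30

Alice free: 08:00-10:00, 10:25-13:00.
Wei free: 08:00-15:30.
Ravi free: 08:20-13:40, 17:15-18:00.
Jun free: 08:30-10:25, 11:20-13:05 (invert busy blocks within the working day).
Alice ∩ Wei: 08:00-10:00, 10:25-13:00.
Alice ∩ Wei ∩ Ravi: 08:20-10:00, 10:25-13:00.
Alice ∩ Wei ∩ Ravi ∩ Jun: 08:30-10:00, 11:20-13:00.
The first common window of at least 20 minutes is 08:30-10:00, so the earliest start is 08:30.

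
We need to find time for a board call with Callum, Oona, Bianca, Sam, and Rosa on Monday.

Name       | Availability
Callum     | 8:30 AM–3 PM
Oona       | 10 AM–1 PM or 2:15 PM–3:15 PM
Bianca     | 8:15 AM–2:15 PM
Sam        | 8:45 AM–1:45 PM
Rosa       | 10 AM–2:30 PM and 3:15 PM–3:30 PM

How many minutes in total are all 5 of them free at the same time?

Callum ∩ Oona: 10:00-13:00, 14:15-15:00.
Callum ∩ Oona ∩ Bianca: 10:00-13:00.
Callum ∩ Oona ∩ Bianca ∩ Sam: 10:00-13:00.
Callum ∩ Oona ∩ Bianca ∩ Sam ∩ Rosa: 10:00-13:00.
That's a single block of 180 minutes.

180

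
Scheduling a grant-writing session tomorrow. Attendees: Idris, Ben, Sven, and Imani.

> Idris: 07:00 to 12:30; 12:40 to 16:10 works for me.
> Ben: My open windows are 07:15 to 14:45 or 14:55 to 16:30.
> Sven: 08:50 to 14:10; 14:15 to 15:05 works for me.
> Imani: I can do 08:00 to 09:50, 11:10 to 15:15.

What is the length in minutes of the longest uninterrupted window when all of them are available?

Idris ∩ Ben: 07:15-12:30, 12:40-14:45, 14:55-16:10.
Idris ∩ Ben ∩ Sven: 08:50-12:30, 12:40-14:10, 14:15-14:45, 14:55-15:05.
Idris ∩ Ben ∩ Sven ∩ Imani: 08:50-09:50, 11:10-12:30, 12:40-14:10, 14:15-14:45, 14:55-15:05.
Those are the intersection windows.
The longest is 12:40-14:10 at 90 minutes.

90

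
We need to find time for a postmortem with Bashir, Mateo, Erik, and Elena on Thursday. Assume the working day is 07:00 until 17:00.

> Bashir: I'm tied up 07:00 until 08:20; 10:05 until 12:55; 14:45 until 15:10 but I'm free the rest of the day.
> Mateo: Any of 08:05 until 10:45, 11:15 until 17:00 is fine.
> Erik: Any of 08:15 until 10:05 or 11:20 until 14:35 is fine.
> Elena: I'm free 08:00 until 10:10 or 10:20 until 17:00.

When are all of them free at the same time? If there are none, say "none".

08:20-10:05, 12:55-14:35

Bashir free: 08:20-10:05, 12:55-14:45, 15:10-17:00 (invert busy blocks within the working day).
Mateo free: 08:05-10:45, 11:15-17:00.
Erik free: 08:15-10:05, 11:20-14:35.
Elena free: 08:00-10:10, 10:20-17:00.
Bashir ∩ Mateo: 08:20-10:05, 12:55-14:45, 15:10-17:00.
Bashir ∩ Mateo ∩ Erik: 08:20-10:05, 12:55-14:35.
Bashir ∩ Mateo ∩ Erik ∩ Elena: 08:20-10:05, 12:55-14:35.
So the common availability across everyone is 08:20-10:05, 12:55-14:35.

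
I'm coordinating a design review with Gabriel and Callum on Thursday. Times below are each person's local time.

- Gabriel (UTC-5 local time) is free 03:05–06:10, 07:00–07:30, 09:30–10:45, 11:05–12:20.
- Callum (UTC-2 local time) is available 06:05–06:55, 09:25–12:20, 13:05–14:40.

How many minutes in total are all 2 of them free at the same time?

155

Gabriel in UTC: 08:05-11:10, 12:00-12:30, 14:30-15:45, 16:05-17:20 (add 5h to convert from UTC-5).
Callum in UTC: 08:05-08:55, 11:25-14:20, 15:05-16:40 (add 2h to convert from UTC-2).
Gabriel ∩ Callum: 08:05-08:55, 12:00-12:30, 15:05-15:45, 16:05-16:40.
Those are the intersection windows.
Summing the common windows: 50 + 30 + 40 + 35 = 155 minutes.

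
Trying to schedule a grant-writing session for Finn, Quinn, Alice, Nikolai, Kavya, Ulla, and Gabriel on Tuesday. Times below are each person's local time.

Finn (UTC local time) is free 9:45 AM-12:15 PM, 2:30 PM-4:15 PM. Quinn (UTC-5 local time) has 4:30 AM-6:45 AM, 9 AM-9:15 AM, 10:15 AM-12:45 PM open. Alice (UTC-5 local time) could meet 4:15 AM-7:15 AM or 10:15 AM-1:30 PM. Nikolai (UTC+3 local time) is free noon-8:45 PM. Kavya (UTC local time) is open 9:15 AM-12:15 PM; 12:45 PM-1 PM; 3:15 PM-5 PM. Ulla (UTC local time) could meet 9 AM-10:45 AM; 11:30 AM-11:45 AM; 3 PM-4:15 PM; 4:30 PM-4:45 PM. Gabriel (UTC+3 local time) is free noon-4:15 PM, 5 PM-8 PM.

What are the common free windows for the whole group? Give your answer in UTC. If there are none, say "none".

09:45-10:45, 11:30-11:45, 15:15-16:15

Finn in UTC: 09:45-12:15, 14:30-16:15.
Quinn in UTC: 09:30-11:45, 14:00-14:15, 15:15-17:45 (add 5h to convert from UTC-5).
Alice in UTC: 09:15-12:15, 15:15-18:30 (add 5h to convert from UTC-5).
Nikolai in UTC: 09:00-17:45 (subtract 3h to convert from UTC+3).
Kavya in UTC: 09:15-12:15, 12:45-13:00, 15:15-17:00.
Ulla in UTC: 09:00-10:45, 11:30-11:45, 15:00-16:15, 16:30-16:45.
Gabriel in UTC: 09:00-13:15, 14:00-17:00 (subtract 3h to convert from UTC+3).
Finn ∩ Quinn: 09:45-11:45, 15:15-16:15.
Finn ∩ Quinn ∩ Alice: 09:45-11:45, 15:15-16:15.
Finn ∩ Quinn ∩ Alice ∩ Nikolai: 09:45-11:45, 15:15-16:15.
Finn ∩ Quinn ∩ Alice ∩ Nikolai ∩ Kavya: 09:45-11:45, 15:15-16:15.
Finn ∩ Quinn ∩ Alice ∩ Nikolai ∩ Kavya ∩ Ulla: 09:45-10:45, 11:30-11:45, 15:15-16:15.
Finn ∩ Quinn ∩ Alice ∩ Nikolai ∩ Kavya ∩ Ulla ∩ Gabriel: 09:45-10:45, 11:30-11:45, 15:15-16:15.
So the common availability across everyone is 09:45-10:45, 11:30-11:45, 15:15-16:15.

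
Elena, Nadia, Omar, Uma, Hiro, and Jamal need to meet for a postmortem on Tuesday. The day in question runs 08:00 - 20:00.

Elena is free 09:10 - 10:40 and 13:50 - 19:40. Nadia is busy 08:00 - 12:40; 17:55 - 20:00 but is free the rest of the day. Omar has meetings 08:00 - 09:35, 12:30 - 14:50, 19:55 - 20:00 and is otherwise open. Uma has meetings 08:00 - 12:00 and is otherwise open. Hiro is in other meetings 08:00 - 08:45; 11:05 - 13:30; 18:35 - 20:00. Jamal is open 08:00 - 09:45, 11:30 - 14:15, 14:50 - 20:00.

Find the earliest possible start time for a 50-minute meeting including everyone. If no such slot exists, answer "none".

14:50

Elena free: 09:10-10:40, 13:50-19:40.
Nadia free: 12:40-17:55 (invert busy blocks within the working day).
Omar free: 09:35-12:30, 14:50-19:55 (invert busy blocks within the working day).
Uma free: 12:00-20:00 (invert busy blocks within the working day).
Hiro free: 08:45-11:05, 13:30-18:35 (invert busy blocks within the working day).
Jamal free: 08:00-09:45, 11:30-14:15, 14:50-20:00.
Elena ∩ Nadia: 13:50-17:55.
Elena ∩ Nadia ∩ Omar: 14:50-17:55.
Elena ∩ Nadia ∩ Omar ∩ Uma: 14:50-17:55.
Elena ∩ Nadia ∩ Omar ∩ Uma ∩ Hiro: 14:50-17:55.
Elena ∩ Nadia ∩ Omar ∩ Uma ∩ Hiro ∩ Jamal: 14:50-17:55.
Those are the intersection windows.
The first common window of at least 50 minutes is 14:50-17:55, so the earliest start is 14:50.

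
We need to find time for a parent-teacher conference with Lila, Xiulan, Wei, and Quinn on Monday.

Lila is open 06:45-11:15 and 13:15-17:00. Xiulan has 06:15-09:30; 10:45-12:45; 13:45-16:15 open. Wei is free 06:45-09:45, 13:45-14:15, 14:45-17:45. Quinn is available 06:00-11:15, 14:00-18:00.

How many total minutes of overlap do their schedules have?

270

Lila ∩ Xiulan: 06:45-09:30, 10:45-11:15, 13:45-16:15.
Lila ∩ Xiulan ∩ Wei: 06:45-09:30, 13:45-14:15, 14:45-16:15.
Lila ∩ Xiulan ∩ Wei ∩ Quinn: 06:45-09:30, 14:00-14:15, 14:45-16:15.
Summing the common windows: 165 + 15 + 90 = 270 minutes.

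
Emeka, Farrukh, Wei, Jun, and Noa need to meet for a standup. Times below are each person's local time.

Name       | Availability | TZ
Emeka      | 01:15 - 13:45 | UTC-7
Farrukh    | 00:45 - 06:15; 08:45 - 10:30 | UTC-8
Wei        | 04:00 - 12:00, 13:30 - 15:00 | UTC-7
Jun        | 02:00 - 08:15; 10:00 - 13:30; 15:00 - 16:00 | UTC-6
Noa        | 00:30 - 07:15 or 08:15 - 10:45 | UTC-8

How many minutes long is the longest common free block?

195

Emeka in UTC: 08:15-20:45 (add 7h to convert from UTC-7).
Farrukh in UTC: 08:45-14:15, 16:45-18:30 (add 8h to convert from UTC-8).
Wei in UTC: 11:00-19:00, 20:30-22:00 (add 7h to convert from UTC-7).
Jun in UTC: 08:00-14:15, 16:00-19:30, 21:00-22:00 (add 6h to convert from UTC-6).
Noa in UTC: 08:30-15:15, 16:15-18:45 (add 8h to convert from UTC-8).
Emeka ∩ Farrukh: 08:45-14:15, 16:45-18:30.
Emeka ∩ Farrukh ∩ Wei: 11:00-14:15, 16:45-18:30.
Emeka ∩ Farrukh ∩ Wei ∩ Jun: 11:00-14:15, 16:45-18:30.
Emeka ∩ Farrukh ∩ Wei ∩ Jun ∩ Noa: 11:00-14:15, 16:45-18:30.
So the common availability across everyone is 11:00-14:15, 16:45-18:30.
The longest is 11:00-14:15 at 195 minutes.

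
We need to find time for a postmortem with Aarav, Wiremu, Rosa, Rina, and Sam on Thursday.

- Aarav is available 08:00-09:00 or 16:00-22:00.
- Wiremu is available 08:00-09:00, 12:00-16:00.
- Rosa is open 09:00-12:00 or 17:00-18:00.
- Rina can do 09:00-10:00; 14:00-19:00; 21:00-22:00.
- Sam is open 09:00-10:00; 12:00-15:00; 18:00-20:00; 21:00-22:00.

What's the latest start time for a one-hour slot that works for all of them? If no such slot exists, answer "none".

none

Aarav ∩ Wiremu: 08:00-09:00.
Aarav ∩ Wiremu ∩ Rosa: ∅.
Aarav ∩ Wiremu ∩ Rosa ∩ Rina: ∅.
Aarav ∩ Wiremu ∩ Rosa ∩ Rina ∩ Sam: ∅.
There is no time when everyone is free.
No common window is at least 60 minutes long.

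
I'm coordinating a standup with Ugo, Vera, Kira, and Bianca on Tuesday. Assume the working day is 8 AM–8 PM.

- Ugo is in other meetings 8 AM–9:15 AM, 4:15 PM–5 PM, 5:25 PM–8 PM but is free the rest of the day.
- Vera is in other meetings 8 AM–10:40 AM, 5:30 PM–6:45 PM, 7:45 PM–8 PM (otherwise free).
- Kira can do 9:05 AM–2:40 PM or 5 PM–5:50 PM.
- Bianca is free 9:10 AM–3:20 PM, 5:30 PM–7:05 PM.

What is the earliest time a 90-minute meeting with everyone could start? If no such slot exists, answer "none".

Ugo free: 09:15-16:15, 17:00-17:25 (invert busy blocks within the working day).
Vera free: 10:40-17:30, 18:45-19:45 (invert busy blocks within the working day).
Kira free: 09:05-14:40, 17:00-17:50.
Bianca free: 09:10-15:20, 17:30-19:05.
Ugo ∩ Vera: 10:40-16:15, 17:00-17:25.
Ugo ∩ Vera ∩ Kira: 10:40-14:40, 17:00-17:25.
Ugo ∩ Vera ∩ Kira ∩ Bianca: 10:40-14:40.
The first common window of at least 90 minutes is 10:40-14:40, so the earliest start is 10:40.

10:40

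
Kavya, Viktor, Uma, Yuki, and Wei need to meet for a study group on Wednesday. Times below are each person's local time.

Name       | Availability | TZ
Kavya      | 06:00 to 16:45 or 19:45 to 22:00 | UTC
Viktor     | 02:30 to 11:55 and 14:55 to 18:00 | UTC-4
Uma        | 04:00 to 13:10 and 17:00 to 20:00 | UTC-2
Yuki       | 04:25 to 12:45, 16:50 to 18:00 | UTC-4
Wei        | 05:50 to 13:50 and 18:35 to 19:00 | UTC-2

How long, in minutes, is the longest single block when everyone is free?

Kavya in UTC: 06:00-16:45, 19:45-22:00.
Viktor in UTC: 06:30-15:55, 18:55-22:00 (add 4h to convert from UTC-4).
Uma in UTC: 06:00-15:10, 19:00-22:00 (add 2h to convert from UTC-2).
Yuki in UTC: 08:25-16:45, 20:50-22:00 (add 4h to convert from UTC-4).
Wei in UTC: 07:50-15:50, 20:35-21:00 (add 2h to convert from UTC-2).
Kavya ∩ Viktor: 06:30-15:55, 19:45-22:00.
Kavya ∩ Viktor ∩ Uma: 06:30-15:10, 19:45-22:00.
Kavya ∩ Viktor ∩ Uma ∩ Yuki: 08:25-15:10, 20:50-22:00.
Kavya ∩ Viktor ∩ Uma ∩ Yuki ∩ Wei: 08:25-15:10, 20:50-21:00.
Those are the intersection windows.
The longest is 08:25-15:10 at 405 minutes.

405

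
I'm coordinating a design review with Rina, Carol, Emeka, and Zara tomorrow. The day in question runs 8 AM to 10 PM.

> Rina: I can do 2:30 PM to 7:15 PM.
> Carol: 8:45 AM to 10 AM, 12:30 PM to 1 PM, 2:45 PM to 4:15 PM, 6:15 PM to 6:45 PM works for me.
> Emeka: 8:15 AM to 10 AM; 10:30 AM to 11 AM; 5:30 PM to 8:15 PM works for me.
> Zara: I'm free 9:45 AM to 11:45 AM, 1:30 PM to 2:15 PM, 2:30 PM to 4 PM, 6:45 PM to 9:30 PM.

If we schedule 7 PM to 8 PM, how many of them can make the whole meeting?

Emeka and Zara can make the full 19:00-20:00 slot — that's 2.

2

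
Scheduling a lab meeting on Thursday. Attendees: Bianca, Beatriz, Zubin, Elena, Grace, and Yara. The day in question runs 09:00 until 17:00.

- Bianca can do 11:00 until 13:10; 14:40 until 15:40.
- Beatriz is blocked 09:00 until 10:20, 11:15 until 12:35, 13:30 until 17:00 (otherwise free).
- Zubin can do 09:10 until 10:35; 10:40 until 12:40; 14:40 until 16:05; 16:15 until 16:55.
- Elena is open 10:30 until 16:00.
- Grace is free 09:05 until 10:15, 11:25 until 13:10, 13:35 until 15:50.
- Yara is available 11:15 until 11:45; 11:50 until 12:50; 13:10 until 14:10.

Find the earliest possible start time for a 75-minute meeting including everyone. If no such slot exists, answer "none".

none

Bianca free: 11:00-13:10, 14:40-15:40.
Beatriz free: 10:20-11:15, 12:35-13:30 (invert busy blocks within the working day).
Zubin free: 09:10-10:35, 10:40-12:40, 14:40-16:05, 16:15-16:55.
Elena free: 10:30-16:00.
Grace free: 09:05-10:15, 11:25-13:10, 13:35-15:50.
Yara free: 11:15-11:45, 11:50-12:50, 13:10-14:10.
Bianca ∩ Beatriz: 11:00-11:15, 12:35-13:10.
Bianca ∩ Beatriz ∩ Zubin: 11:00-11:15, 12:35-12:40.
Bianca ∩ Beatriz ∩ Zubin ∩ Elena: 11:00-11:15, 12:35-12:40.
Bianca ∩ Beatriz ∩ Zubin ∩ Elena ∩ Grace: 12:35-12:40.
Bianca ∩ Beatriz ∩ Zubin ∩ Elena ∩ Grace ∩ Yara: 12:35-12:40.
No common window is at least 75 minutes long.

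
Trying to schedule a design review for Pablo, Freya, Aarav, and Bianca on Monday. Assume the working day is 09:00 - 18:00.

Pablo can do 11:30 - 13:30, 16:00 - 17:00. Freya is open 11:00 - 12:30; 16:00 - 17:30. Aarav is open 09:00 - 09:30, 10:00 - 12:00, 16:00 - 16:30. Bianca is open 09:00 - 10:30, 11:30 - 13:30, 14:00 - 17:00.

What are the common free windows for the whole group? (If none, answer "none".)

Pablo ∩ Freya: 11:30-12:30, 16:00-17:00.
Pablo ∩ Freya ∩ Aarav: 11:30-12:00, 16:00-16:30.
Pablo ∩ Freya ∩ Aarav ∩ Bianca: 11:30-12:00, 16:00-16:30.

11:30-12:00, 16:00-16:30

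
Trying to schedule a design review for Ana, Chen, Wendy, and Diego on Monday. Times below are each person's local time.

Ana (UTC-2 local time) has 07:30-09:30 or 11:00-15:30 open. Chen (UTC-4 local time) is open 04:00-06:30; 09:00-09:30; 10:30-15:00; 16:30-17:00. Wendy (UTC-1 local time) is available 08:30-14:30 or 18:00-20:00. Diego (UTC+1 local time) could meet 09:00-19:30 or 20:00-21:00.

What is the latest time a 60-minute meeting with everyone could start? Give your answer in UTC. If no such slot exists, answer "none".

14:30

Ana in UTC: 09:30-11:30, 13:00-17:30 (add 2h to convert from UTC-2).
Chen in UTC: 08:00-10:30, 13:00-13:30, 14:30-19:00, 20:30-21:00 (add 4h to convert from UTC-4).
Wendy in UTC: 09:30-15:30, 19:00-21:00 (add 1h to convert from UTC-1).
Diego in UTC: 08:00-18:30, 19:00-20:00 (subtract 1h to convert from UTC+1).
Ana ∩ Chen: 09:30-10:30, 13:00-13:30, 14:30-17:30.
Ana ∩ Chen ∩ Wendy: 09:30-10:30, 13:00-13:30, 14:30-15:30.
Ana ∩ Chen ∩ Wendy ∩ Diego: 09:30-10:30, 13:00-13:30, 14:30-15:30.
The last common window of at least 60 minutes is 14:30-15:30; a 60-minute meeting can start as late as 14:30 and still end by 15:30.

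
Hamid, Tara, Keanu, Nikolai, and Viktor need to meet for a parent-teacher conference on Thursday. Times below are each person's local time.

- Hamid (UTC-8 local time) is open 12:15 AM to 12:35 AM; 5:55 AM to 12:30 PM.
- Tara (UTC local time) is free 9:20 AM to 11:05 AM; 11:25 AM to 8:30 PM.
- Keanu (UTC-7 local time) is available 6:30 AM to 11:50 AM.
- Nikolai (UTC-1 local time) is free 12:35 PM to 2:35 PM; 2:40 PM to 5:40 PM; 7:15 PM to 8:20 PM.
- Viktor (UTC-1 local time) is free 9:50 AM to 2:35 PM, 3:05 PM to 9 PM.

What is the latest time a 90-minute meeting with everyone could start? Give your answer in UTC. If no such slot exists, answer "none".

Hamid in UTC: 08:15-08:35, 13:55-20:30 (add 8h to convert from UTC-8).
Tara in UTC: 09:20-11:05, 11:25-20:30.
Keanu in UTC: 13:30-18:50 (add 7h to convert from UTC-7).
Nikolai in UTC: 13:35-15:35, 15:40-18:40, 20:15-21:20 (add 1h to convert from UTC-1).
Viktor in UTC: 10:50-15:35, 16:05-22:00 (add 1h to convert from UTC-1).
Hamid ∩ Tara: 13:55-20:30.
Hamid ∩ Tara ∩ Keanu: 13:55-18:50.
Hamid ∩ Tara ∩ Keanu ∩ Nikolai: 13:55-15:35, 15:40-18:40.
Hamid ∩ Tara ∩ Keanu ∩ Nikolai ∩ Viktor: 13:55-15:35, 16:05-18:40.
The last common window of at least 90 minutes is 16:05-18:40; a 90-minute meeting can start as late as 17:10 and still end by 18:40.

17:10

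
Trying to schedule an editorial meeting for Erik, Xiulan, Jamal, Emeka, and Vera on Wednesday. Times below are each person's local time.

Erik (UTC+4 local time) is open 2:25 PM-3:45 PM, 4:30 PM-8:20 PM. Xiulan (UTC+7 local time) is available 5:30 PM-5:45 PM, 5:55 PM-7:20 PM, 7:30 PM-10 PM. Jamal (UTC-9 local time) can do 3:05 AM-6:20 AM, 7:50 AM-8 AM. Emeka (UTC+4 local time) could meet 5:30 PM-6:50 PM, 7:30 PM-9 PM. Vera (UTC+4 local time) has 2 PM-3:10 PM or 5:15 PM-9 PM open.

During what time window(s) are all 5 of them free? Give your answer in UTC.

Erik in UTC: 10:25-11:45, 12:30-16:20 (subtract 4h to convert from UTC+4).
Xiulan in UTC: 10:30-10:45, 10:55-12:20, 12:30-15:00 (subtract 7h to convert from UTC+7).
Jamal in UTC: 12:05-15:20, 16:50-17:00 (add 9h to convert from UTC-9).
Emeka in UTC: 13:30-14:50, 15:30-17:00 (subtract 4h to convert from UTC+4).
Vera in UTC: 10:00-11:10, 13:15-17:00 (subtract 4h to convert from UTC+4).
Erik ∩ Xiulan: 10:30-10:45, 10:55-11:45, 12:30-15:00.
Erik ∩ Xiulan ∩ Jamal: 12:30-15:00.
Erik ∩ Xiulan ∩ Jamal ∩ Emeka: 13:30-14:50.
Erik ∩ Xiulan ∩ Jamal ∩ Emeka ∩ Vera: 13:30-14:50.
Those are the intersection windows.

13:30-14:50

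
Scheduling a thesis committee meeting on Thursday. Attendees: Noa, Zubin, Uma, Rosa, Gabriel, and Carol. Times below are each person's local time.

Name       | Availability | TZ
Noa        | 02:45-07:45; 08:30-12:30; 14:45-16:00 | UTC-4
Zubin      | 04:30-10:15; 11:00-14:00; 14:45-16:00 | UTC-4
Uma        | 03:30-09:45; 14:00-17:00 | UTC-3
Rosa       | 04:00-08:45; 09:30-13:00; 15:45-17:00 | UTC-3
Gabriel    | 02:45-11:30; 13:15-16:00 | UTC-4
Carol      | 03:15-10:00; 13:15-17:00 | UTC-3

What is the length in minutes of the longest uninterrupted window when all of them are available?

Noa in UTC: 06:45-11:45, 12:30-16:30, 18:45-20:00 (add 4h to convert from UTC-4).
Zubin in UTC: 08:30-14:15, 15:00-18:00, 18:45-20:00 (add 4h to convert from UTC-4).
Uma in UTC: 06:30-12:45, 17:00-20:00 (add 3h to convert from UTC-3).
Rosa in UTC: 07:00-11:45, 12:30-16:00, 18:45-20:00 (add 3h to convert from UTC-3).
Gabriel in UTC: 06:45-15:30, 17:15-20:00 (add 4h to convert from UTC-4).
Carol in UTC: 06:15-13:00, 16:15-20:00 (add 3h to convert from UTC-3).
Noa ∩ Zubin: 08:30-11:45, 12:30-14:15, 15:00-16:30, 18:45-20:00.
Noa ∩ Zubin ∩ Uma: 08:30-11:45, 12:30-12:45, 18:45-20:00.
Noa ∩ Zubin ∩ Uma ∩ Rosa: 08:30-11:45, 12:30-12:45, 18:45-20:00.
Noa ∩ Zubin ∩ Uma ∩ Rosa ∩ Gabriel: 08:30-11:45, 12:30-12:45, 18:45-20:00.
Noa ∩ Zubin ∩ Uma ∩ Rosa ∩ Gabriel ∩ Carol: 08:30-11:45, 12:30-12:45, 18:45-20:00.
The longest is 08:30-11:45 at 195 minutes.

195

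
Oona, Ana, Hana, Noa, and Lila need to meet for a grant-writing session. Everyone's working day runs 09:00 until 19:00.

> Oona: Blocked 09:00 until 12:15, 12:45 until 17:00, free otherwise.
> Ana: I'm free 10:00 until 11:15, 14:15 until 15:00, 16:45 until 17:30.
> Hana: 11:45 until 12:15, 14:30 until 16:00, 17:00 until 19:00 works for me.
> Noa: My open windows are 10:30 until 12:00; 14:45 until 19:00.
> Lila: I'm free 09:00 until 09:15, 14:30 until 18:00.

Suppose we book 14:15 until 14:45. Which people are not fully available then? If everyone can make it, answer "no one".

Oona free: 12:15-12:45, 17:00-19:00 (invert busy blocks within the working day).
Ana free: 10:00-11:15, 14:15-15:00, 16:45-17:30.
Hana free: 11:45-12:15, 14:30-16:00, 17:00-19:00.
Noa free: 10:30-12:00, 14:45-19:00.
Lila free: 09:00-09:15, 14:30-18:00.
Oona: not fully free for 14:15-14:45. Ana: free for 14:15-14:45. Hana: not fully free for 14:15-14:45. Noa: not fully free for 14:15-14:45. Lila: not fully free for 14:15-14:45.

Hana, Lila, Noa, Oona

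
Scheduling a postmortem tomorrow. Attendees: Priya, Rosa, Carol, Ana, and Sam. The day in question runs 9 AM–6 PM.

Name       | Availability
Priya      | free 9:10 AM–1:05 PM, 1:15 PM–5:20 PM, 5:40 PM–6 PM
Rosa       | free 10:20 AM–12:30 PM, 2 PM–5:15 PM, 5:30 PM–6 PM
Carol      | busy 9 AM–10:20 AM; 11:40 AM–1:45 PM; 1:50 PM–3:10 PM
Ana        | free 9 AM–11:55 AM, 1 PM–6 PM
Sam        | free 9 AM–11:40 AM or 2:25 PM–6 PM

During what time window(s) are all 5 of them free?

Priya free: 09:10-13:05, 13:15-17:20, 17:40-18:00.
Rosa free: 10:20-12:30, 14:00-17:15, 17:30-18:00.
Carol free: 10:20-11:40, 13:45-13:50, 15:10-18:00 (invert busy blocks within the working day).
Ana free: 09:00-11:55, 13:00-18:00.
Sam free: 09:00-11:40, 14:25-18:00.
Priya ∩ Rosa: 10:20-12:30, 14:00-17:15, 17:40-18:00.
Priya ∩ Rosa ∩ Carol: 10:20-11:40, 15:10-17:15, 17:40-18:00.
Priya ∩ Rosa ∩ Carol ∩ Ana: 10:20-11:40, 15:10-17:15, 17:40-18:00.
Priya ∩ Rosa ∩ Carol ∩ Ana ∩ Sam: 10:20-11:40, 15:10-17:15, 17:40-18:00.

10:20-11:40, 15:10-17:15, 17:40-18:00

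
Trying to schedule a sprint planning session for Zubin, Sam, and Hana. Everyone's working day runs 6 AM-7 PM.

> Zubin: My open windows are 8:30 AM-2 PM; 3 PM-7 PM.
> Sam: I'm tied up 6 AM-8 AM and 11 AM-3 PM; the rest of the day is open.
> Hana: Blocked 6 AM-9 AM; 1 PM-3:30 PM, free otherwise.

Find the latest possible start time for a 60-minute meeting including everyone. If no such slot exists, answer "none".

18:00

Zubin free: 08:30-14:00, 15:00-19:00.
Sam free: 08:00-11:00, 15:00-19:00 (invert busy blocks within the working day).
Hana free: 09:00-13:00, 15:30-19:00 (invert busy blocks within the working day).
Zubin ∩ Sam: 08:30-11:00, 15:00-19:00.
Zubin ∩ Sam ∩ Hana: 09:00-11:00, 15:30-19:00.
The last common window of at least 60 minutes is 15:30-19:00; a 60-minute meeting can start as late as 18:00 and still end by 19:00.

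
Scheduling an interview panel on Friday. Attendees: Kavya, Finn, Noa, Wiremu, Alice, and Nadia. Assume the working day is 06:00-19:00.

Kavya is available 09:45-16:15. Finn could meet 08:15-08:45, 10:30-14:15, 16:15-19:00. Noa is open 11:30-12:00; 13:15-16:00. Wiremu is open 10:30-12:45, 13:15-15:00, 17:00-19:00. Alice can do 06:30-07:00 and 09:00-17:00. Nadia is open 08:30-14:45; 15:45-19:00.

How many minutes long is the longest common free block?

60

Kavya ∩ Finn: 10:30-14:15.
Kavya ∩ Finn ∩ Noa: 11:30-12:00, 13:15-14:15.
Kavya ∩ Finn ∩ Noa ∩ Wiremu: 11:30-12:00, 13:15-14:15.
Kavya ∩ Finn ∩ Noa ∩ Wiremu ∩ Alice: 11:30-12:00, 13:15-14:15.
Kavya ∩ Finn ∩ Noa ∩ Wiremu ∩ Alice ∩ Nadia: 11:30-12:00, 13:15-14:15.
The longest is 13:15-14:15 at 60 minutes.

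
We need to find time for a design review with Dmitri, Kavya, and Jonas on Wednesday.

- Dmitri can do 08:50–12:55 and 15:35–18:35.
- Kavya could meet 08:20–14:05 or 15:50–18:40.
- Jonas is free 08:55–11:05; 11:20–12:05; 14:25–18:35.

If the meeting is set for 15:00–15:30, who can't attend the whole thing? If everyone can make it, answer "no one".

Dmitri: not fully free for 15:00-15:30. Kavya: not fully free for 15:00-15:30. Jonas: free for 15:00-15:30.

Dmitri, Kavya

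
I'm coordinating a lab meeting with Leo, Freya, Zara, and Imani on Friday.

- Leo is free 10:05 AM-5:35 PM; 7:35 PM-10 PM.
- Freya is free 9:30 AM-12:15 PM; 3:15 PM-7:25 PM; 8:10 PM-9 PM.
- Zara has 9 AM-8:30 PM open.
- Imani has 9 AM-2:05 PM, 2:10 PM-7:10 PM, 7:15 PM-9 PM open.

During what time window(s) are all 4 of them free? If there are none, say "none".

Leo ∩ Freya: 10:05-12:15, 15:15-17:35, 20:10-21:00.
Leo ∩ Freya ∩ Zara: 10:05-12:15, 15:15-17:35, 20:10-20:30.
Leo ∩ Freya ∩ Zara ∩ Imani: 10:05-12:15, 15:15-17:35, 20:10-20:30.
Those are the intersection windows.

10:05-12:15, 15:15-17:35, 20:10-20:30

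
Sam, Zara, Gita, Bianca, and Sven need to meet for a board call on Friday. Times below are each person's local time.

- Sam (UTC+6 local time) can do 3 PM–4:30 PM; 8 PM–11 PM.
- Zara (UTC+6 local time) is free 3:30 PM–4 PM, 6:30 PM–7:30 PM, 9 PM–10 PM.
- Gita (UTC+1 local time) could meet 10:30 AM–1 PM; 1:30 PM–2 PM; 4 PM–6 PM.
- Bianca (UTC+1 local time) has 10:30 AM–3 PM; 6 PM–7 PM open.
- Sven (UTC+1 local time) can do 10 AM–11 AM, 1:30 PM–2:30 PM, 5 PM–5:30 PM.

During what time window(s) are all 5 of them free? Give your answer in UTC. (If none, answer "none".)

Sam in UTC: 09:00-10:30, 14:00-17:00 (subtract 6h to convert from UTC+6).
Zara in UTC: 09:30-10:00, 12:30-13:30, 15:00-16:00 (subtract 6h to convert from UTC+6).
Gita in UTC: 09:30-12:00, 12:30-13:00, 15:00-17:00 (subtract 1h to convert from UTC+1).
Bianca in UTC: 09:30-14:00, 17:00-18:00 (subtract 1h to convert from UTC+1).
Sven in UTC: 09:00-10:00, 12:30-13:30, 16:00-16:30 (subtract 1h to convert from UTC+1).
Sam ∩ Zara: 09:30-10:00, 15:00-16:00.
Sam ∩ Zara ∩ Gita: 09:30-10:00, 15:00-16:00.
Sam ∩ Zara ∩ Gita ∩ Bianca: 09:30-10:00.
Sam ∩ Zara ∩ Gita ∩ Bianca ∩ Sven: 09:30-10:00.

09:30-10:00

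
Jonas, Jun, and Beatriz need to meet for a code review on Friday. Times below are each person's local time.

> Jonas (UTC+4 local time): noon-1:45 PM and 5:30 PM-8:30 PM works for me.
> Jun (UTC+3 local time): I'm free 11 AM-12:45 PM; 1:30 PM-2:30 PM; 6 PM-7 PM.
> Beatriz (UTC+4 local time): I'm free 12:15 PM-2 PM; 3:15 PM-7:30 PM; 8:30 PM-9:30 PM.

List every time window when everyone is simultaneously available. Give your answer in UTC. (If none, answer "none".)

08:15-09:45, 15:00-15:30

Jonas in UTC: 08:00-09:45, 13:30-16:30 (subtract 4h to convert from UTC+4).
Jun in UTC: 08:00-09:45, 10:30-11:30, 15:00-16:00 (subtract 3h to convert from UTC+3).
Beatriz in UTC: 08:15-10:00, 11:15-15:30, 16:30-17:30 (subtract 4h to convert from UTC+4).
Jonas ∩ Jun: 08:00-09:45, 15:00-16:00.
Jonas ∩ Jun ∩ Beatriz: 08:15-09:45, 15:00-15:30.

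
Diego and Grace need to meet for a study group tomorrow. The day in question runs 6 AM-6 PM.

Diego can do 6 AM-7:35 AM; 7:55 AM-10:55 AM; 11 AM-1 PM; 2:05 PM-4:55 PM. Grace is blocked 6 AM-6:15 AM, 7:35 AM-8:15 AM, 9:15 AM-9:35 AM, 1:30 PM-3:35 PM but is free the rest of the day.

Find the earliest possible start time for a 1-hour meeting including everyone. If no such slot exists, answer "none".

Diego free: 06:00-07:35, 07:55-10:55, 11:00-13:00, 14:05-16:55.
Grace free: 06:15-07:35, 08:15-09:15, 09:35-13:30, 15:35-18:00 (invert busy blocks within the working day).
Diego ∩ Grace: 06:15-07:35, 08:15-09:15, 09:35-10:55, 11:00-13:00, 15:35-16:55.
The first common window of at least 60 minutes is 06:15-07:35, so the earliest start is 06:15.

06:15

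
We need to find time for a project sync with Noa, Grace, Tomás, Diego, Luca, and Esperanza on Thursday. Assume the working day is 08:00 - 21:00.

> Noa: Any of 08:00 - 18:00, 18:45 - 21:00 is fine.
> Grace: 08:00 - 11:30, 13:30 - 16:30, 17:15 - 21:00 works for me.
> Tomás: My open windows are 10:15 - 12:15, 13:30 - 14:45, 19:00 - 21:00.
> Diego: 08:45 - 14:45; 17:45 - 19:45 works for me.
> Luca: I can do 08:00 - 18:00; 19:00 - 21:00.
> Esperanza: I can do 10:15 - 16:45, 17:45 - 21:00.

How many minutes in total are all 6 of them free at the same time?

Noa ∩ Grace: 08:00-11:30, 13:30-16:30, 17:15-18:00, 18:45-21:00.
Noa ∩ Grace ∩ Tomás: 10:15-11:30, 13:30-14:45, 19:00-21:00.
Noa ∩ Grace ∩ Tomás ∩ Diego: 10:15-11:30, 13:30-14:45, 19:00-19:45.
Noa ∩ Grace ∩ Tomás ∩ Diego ∩ Luca: 10:15-11:30, 13:30-14:45, 19:00-19:45.
Noa ∩ Grace ∩ Tomás ∩ Diego ∩ Luca ∩ Esperanza: 10:15-11:30, 13:30-14:45, 19:00-19:45.
So the common availability across everyone is 10:15-11:30, 13:30-14:45, 19:00-19:45.
Summing the common windows: 75 + 75 + 45 = 195 minutes.

195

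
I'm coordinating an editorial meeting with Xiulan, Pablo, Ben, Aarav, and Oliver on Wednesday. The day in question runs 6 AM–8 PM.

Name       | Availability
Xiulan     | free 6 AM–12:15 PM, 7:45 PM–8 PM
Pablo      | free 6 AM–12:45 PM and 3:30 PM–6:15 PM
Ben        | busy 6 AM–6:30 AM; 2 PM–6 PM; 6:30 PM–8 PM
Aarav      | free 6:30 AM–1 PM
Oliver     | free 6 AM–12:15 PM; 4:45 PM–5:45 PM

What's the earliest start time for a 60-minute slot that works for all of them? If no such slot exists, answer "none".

Xiulan free: 06:00-12:15, 19:45-20:00.
Pablo free: 06:00-12:45, 15:30-18:15.
Ben free: 06:30-14:00, 18:00-18:30 (invert busy blocks within the working day).
Aarav free: 06:30-13:00.
Oliver free: 06:00-12:15, 16:45-17:45.
Xiulan ∩ Pablo: 06:00-12:15.
Xiulan ∩ Pablo ∩ Ben: 06:30-12:15.
Xiulan ∩ Pablo ∩ Ben ∩ Aarav: 06:30-12:15.
Xiulan ∩ Pablo ∩ Ben ∩ Aarav ∩ Oliver: 06:30-12:15.
So the common availability across everyone is 06:30-12:15.
The first common window of at least 60 minutes is 06:30-12:15, so the earliest start is 06:30.

06:30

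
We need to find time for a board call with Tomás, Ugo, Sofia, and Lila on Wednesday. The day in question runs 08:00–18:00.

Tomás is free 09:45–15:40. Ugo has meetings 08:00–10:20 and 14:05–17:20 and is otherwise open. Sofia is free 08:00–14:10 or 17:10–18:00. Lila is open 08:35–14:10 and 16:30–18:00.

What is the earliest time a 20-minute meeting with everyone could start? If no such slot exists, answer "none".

10:20

Tomás free: 09:45-15:40.
Ugo free: 10:20-14:05, 17:20-18:00 (invert busy blocks within the working day).
Sofia free: 08:00-14:10, 17:10-18:00.
Lila free: 08:35-14:10, 16:30-18:00.
Tomás ∩ Ugo: 10:20-14:05.
Tomás ∩ Ugo ∩ Sofia: 10:20-14:05.
Tomás ∩ Ugo ∩ Sofia ∩ Lila: 10:20-14:05.
So the common availability across everyone is 10:20-14:05.
The first common window of at least 20 minutes is 10:20-14:05, so the earliest start is 10:20.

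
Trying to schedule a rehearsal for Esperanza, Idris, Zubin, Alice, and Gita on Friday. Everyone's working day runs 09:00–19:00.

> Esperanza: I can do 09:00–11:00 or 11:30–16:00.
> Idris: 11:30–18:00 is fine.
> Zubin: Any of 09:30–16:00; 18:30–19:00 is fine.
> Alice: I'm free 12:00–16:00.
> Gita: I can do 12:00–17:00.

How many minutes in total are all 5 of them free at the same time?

Esperanza ∩ Idris: 11:30-16:00.
Esperanza ∩ Idris ∩ Zubin: 11:30-16:00.
Esperanza ∩ Idris ∩ Zubin ∩ Alice: 12:00-16:00.
Esperanza ∩ Idris ∩ Zubin ∩ Alice ∩ Gita: 12:00-16:00.
That's a single block of 240 minutes.

240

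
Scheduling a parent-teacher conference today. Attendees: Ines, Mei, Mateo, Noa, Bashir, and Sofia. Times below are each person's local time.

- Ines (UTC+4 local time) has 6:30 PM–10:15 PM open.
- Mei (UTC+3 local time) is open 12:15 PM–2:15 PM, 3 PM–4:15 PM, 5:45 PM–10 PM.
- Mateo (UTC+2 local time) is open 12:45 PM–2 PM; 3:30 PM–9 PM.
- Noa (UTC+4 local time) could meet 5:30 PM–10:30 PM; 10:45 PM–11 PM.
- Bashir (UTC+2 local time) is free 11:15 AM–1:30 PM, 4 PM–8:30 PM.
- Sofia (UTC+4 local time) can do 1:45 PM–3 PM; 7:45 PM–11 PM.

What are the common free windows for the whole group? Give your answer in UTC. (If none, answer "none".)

Ines in UTC: 14:30-18:15 (subtract 4h to convert from UTC+4).
Mei in UTC: 09:15-11:15, 12:00-13:15, 14:45-19:00 (subtract 3h to convert from UTC+3).
Mateo in UTC: 10:45-12:00, 13:30-19:00 (subtract 2h to convert from UTC+2).
Noa in UTC: 13:30-18:30, 18:45-19:00 (subtract 4h to convert from UTC+4).
Bashir in UTC: 09:15-11:30, 14:00-18:30 (subtract 2h to convert from UTC+2).
Sofia in UTC: 09:45-11:00, 15:45-19:00 (subtract 4h to convert from UTC+4).
Ines ∩ Mei: 14:45-18:15.
Ines ∩ Mei ∩ Mateo: 14:45-18:15.
Ines ∩ Mei ∩ Mateo ∩ Noa: 14:45-18:15.
Ines ∩ Mei ∩ Mateo ∩ Noa ∩ Bashir: 14:45-18:15.
Ines ∩ Mei ∩ Mateo ∩ Noa ∩ Bashir ∩ Sofia: 15:45-18:15.

15:45-18:15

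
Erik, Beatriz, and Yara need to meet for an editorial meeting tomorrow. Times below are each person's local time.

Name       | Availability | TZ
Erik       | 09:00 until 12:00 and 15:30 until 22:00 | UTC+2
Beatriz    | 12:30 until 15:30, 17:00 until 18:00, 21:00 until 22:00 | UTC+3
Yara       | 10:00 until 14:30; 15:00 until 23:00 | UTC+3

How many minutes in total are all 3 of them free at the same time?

Erik in UTC: 07:00-10:00, 13:30-20:00 (subtract 2h to convert from UTC+2).
Beatriz in UTC: 09:30-12:30, 14:00-15:00, 18:00-19:00 (subtract 3h to convert from UTC+3).
Yara in UTC: 07:00-11:30, 12:00-20:00 (subtract 3h to convert from UTC+3).
Erik ∩ Beatriz: 09:30-10:00, 14:00-15:00, 18:00-19:00.
Erik ∩ Beatriz ∩ Yara: 09:30-10:00, 14:00-15:00, 18:00-19:00.
Summing the common windows: 30 + 60 + 60 = 150 minutes.

150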